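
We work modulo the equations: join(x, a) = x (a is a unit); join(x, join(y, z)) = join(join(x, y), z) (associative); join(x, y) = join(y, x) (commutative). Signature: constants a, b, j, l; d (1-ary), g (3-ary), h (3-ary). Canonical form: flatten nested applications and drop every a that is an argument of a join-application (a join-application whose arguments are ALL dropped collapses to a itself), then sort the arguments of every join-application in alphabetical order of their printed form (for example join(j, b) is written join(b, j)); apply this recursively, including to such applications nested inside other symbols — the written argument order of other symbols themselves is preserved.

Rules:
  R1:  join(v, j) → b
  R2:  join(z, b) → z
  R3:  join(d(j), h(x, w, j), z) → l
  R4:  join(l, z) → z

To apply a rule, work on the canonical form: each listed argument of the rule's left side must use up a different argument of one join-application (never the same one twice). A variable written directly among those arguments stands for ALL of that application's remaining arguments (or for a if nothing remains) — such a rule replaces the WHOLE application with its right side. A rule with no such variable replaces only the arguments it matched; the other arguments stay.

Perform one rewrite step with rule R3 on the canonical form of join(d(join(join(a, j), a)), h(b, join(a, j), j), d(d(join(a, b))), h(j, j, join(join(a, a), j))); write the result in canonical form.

Answer: l

Derivation:
Canonical form:  join(d(d(b)), d(j), h(b, j, j), h(j, j, j))
Match R3:  consume d(j), h(b, j, j);  w := j, x := b, z := join(d(d(b)), h(j, j, j))
Every leftover argument binds to the variable; the entire application is replaced.
Result:  l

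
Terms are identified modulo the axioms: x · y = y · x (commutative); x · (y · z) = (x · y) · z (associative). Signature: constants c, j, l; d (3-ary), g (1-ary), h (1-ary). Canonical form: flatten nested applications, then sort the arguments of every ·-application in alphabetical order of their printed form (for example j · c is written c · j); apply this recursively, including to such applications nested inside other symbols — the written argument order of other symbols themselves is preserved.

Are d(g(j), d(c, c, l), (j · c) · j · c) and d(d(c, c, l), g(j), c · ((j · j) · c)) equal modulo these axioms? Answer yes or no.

Left:  d(g(j), d(c, c, l), (j · c) · j · c)
  Descend into:  (j · c) · j · c
  Un-nest:  j · c · j · c
  Order the arguments:  c · c · j · j
  Put back:  d(g(j), d(c, c, l), c · c · j · j)
Right:  d(d(c, c, l), g(j), c · ((j · j) · c))
  Focus inside:  c · ((j · j) · c)
  Flatten:  c · j · j · c
  Order the arguments:  c · c · j · j
  Rebuild:  d(d(c, c, l), g(j), c · c · j · j)

Answer: no — d(g(j), d(c, c, l), c · c · j · j) vs d(d(c, c, l), g(j), c · c · j · j)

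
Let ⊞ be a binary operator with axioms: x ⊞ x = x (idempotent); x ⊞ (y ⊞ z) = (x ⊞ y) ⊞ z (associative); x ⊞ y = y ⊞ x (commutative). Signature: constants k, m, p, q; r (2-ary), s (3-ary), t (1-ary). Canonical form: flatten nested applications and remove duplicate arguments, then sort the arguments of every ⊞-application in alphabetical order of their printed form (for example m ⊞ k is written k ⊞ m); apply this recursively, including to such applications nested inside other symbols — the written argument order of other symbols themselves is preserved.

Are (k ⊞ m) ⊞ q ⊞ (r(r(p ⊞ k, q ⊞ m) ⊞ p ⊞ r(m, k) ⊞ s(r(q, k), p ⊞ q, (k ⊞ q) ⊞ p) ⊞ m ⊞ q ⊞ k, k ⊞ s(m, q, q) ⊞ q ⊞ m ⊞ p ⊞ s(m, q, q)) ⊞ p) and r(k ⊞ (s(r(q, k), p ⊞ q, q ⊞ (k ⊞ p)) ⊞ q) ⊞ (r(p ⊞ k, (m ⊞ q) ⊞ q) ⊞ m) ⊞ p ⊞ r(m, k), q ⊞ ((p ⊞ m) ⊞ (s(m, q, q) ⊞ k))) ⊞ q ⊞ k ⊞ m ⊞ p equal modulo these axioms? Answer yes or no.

Left:  (k ⊞ m) ⊞ q ⊞ (r(r(p ⊞ k, q ⊞ m) ⊞ p ⊞ r(m, k) ⊞ s(r(q, k), p ⊞ q, (k ⊞ q) ⊞ p) ⊞ m ⊞ q ⊞ k, k ⊞ s(m, q, q) ⊞ q ⊞ m ⊞ p ⊞ s(m, q, q)) ⊞ p)
  Flatten:  k ⊞ m ⊞ q ⊞ r(r(p ⊞ k, q ⊞ m) ⊞ p ⊞ r(m, k) ⊞ s(r(q, k), p ⊞ q, (k ⊞ q) ⊞ p) ⊞ m ⊞ q ⊞ k, k ⊞ s(m, q, q) ⊞ q ⊞ m ⊞ p ⊞ s(m, q, q)) ⊞ p
  Simplify inside:  r(r(p ⊞ k, q ⊞ m) ⊞ p ⊞ r(m, k) ⊞ s(r(q, k), p ⊞ q, (k ⊞ q) ⊞ p) ⊞ m ⊞ q ⊞ k, k ⊞ s(m, q, q) ⊞ q ⊞ m ⊞ p ⊞ s(m, q, q))  →  r(k ⊞ m ⊞ p ⊞ q ⊞ r(k ⊞ p, m ⊞ q) ⊞ r(m, k) ⊞ s(r(q, k), p ⊞ q, k ⊞ p ⊞ q), k ⊞ m ⊞ p ⊞ q ⊞ s(m, q, q))
  Sort:  k ⊞ m ⊞ p ⊞ q ⊞ r(k ⊞ m ⊞ p ⊞ q ⊞ r(k ⊞ p, m ⊞ q) ⊞ r(m, k) ⊞ s(r(q, k), p ⊞ q, k ⊞ p ⊞ q), k ⊞ m ⊞ p ⊞ q ⊞ s(m, q, q))
Right:  r(k ⊞ (s(r(q, k), p ⊞ q, q ⊞ (k ⊞ p)) ⊞ q) ⊞ (r(p ⊞ k, (m ⊞ q) ⊞ q) ⊞ m) ⊞ p ⊞ r(m, k), q ⊞ ((p ⊞ m) ⊞ (s(m, q, q) ⊞ k))) ⊞ q ⊞ k ⊞ m ⊞ p
  Simplify inside:  r(k ⊞ (s(r(q, k), p ⊞ q, q ⊞ (k ⊞ p)) ⊞ q) ⊞ (r(p ⊞ k, (m ⊞ q) ⊞ q) ⊞ m) ⊞ p ⊞ r(m, k), q ⊞ ((p ⊞ m) ⊞ (s(m, q, q) ⊞ k)))  →  r(k ⊞ m ⊞ p ⊞ q ⊞ r(k ⊞ p, m ⊞ q) ⊞ r(m, k) ⊞ s(r(q, k), p ⊞ q, k ⊞ p ⊞ q), k ⊞ m ⊞ p ⊞ q ⊞ s(m, q, q))
  Order the arguments:  k ⊞ m ⊞ p ⊞ q ⊞ r(k ⊞ m ⊞ p ⊞ q ⊞ r(k ⊞ p, m ⊞ q) ⊞ r(m, k) ⊞ s(r(q, k), p ⊞ q, k ⊞ p ⊞ q), k ⊞ m ⊞ p ⊞ q ⊞ s(m, q, q))

Answer: yes — both canonical forms are k ⊞ m ⊞ p ⊞ q ⊞ r(k ⊞ m ⊞ p ⊞ q ⊞ r(k ⊞ p, m ⊞ q) ⊞ r(m, k) ⊞ s(r(q, k), p ⊞ q, k ⊞ p ⊞ q), k ⊞ m ⊞ p ⊞ q ⊞ s(m, q, q))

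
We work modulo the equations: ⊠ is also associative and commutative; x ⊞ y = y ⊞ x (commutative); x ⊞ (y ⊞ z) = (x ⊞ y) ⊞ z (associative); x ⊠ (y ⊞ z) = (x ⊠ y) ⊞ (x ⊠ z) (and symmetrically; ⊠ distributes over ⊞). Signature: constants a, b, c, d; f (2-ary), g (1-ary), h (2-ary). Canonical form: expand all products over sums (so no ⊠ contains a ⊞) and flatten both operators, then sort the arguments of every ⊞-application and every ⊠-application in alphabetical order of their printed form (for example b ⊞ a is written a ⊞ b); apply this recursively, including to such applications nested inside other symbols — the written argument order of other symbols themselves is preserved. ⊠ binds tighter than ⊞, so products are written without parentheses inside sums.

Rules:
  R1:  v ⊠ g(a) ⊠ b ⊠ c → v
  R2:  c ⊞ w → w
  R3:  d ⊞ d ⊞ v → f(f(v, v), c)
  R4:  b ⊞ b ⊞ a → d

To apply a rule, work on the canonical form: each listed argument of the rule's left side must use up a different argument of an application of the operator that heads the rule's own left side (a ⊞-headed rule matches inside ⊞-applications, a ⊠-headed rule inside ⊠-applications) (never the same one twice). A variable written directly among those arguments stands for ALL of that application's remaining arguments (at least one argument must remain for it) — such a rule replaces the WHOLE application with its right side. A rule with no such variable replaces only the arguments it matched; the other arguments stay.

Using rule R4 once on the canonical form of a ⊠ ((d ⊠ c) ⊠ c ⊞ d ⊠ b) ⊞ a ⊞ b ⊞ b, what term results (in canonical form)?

Canonical form:  a ⊞ a ⊠ b ⊠ d ⊞ a ⊠ c ⊠ c ⊠ d ⊞ b ⊞ b
Apply R4:  consuming a, b, b
Giving:  a ⊠ b ⊠ d ⊞ a ⊠ c ⊠ c ⊠ d ⊞ d

Answer: a ⊠ b ⊠ d ⊞ a ⊠ c ⊠ c ⊠ d ⊞ d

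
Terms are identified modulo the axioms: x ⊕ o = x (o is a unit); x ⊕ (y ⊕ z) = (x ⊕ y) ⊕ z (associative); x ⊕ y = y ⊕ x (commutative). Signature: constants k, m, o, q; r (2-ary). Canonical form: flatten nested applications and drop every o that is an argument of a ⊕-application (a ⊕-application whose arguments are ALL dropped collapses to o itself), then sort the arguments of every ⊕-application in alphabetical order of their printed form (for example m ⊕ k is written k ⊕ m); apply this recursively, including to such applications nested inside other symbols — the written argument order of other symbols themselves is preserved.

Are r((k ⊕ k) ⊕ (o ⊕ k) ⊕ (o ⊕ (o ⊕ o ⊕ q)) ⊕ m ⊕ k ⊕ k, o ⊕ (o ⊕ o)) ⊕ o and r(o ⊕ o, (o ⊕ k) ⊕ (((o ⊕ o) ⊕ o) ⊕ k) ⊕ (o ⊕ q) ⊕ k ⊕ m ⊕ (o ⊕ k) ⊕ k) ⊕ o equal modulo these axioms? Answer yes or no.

Left:  r((k ⊕ k) ⊕ (o ⊕ k) ⊕ (o ⊕ (o ⊕ o ⊕ q)) ⊕ m ⊕ k ⊕ k, o ⊕ (o ⊕ o)) ⊕ o
  Simplify inside:  r((k ⊕ k) ⊕ (o ⊕ k) ⊕ (o ⊕ (o ⊕ o ⊕ q)) ⊕ m ⊕ k ⊕ k, o ⊕ (o ⊕ o))  →  r(k ⊕ k ⊕ k ⊕ k ⊕ k ⊕ m ⊕ q, o)
  Drop the unit:  drop o
  Sort arguments:  r(k ⊕ k ⊕ k ⊕ k ⊕ k ⊕ m ⊕ q, o)
Right:  r(o ⊕ o, (o ⊕ k) ⊕ (((o ⊕ o) ⊕ o) ⊕ k) ⊕ (o ⊕ q) ⊕ k ⊕ m ⊕ (o ⊕ k) ⊕ k) ⊕ o
  Canonicalize subterm:  r(o ⊕ o, (o ⊕ k) ⊕ (((o ⊕ o) ⊕ o) ⊕ k) ⊕ (o ⊕ q) ⊕ k ⊕ m ⊕ (o ⊕ k) ⊕ k)  →  r(o, k ⊕ k ⊕ k ⊕ k ⊕ k ⊕ m ⊕ q)
  Unit:  drop o
  Sort arguments:  r(o, k ⊕ k ⊕ k ⊕ k ⊕ k ⊕ m ⊕ q)

Answer: no — r(k ⊕ k ⊕ k ⊕ k ⊕ k ⊕ m ⊕ q, o) vs r(o, k ⊕ k ⊕ k ⊕ k ⊕ k ⊕ m ⊕ q)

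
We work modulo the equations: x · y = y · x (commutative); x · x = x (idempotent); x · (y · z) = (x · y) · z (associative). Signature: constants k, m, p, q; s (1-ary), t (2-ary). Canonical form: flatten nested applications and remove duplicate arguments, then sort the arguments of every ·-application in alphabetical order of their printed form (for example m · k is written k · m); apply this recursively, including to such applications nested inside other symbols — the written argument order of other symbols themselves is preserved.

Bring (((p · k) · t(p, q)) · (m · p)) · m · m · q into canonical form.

Answer: k · m · p · q · t(p, q)

Derivation:
Flatten:  p · k · t(p, q) · m · p · m · m · q
Idempotence:  drop duplicate p, m, m
Sort:  k · m · p · q · t(p, q)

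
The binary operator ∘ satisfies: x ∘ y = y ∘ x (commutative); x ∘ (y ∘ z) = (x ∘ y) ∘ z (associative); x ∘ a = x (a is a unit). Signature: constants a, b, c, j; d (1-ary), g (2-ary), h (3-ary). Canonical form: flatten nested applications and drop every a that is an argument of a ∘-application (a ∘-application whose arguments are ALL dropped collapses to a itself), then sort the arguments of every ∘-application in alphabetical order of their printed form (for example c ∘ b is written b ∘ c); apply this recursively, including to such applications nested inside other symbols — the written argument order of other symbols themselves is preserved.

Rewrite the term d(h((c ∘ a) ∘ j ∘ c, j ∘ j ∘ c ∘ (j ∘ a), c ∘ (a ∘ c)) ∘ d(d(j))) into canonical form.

Answer: d(d(d(j)) ∘ h(c ∘ c ∘ j, c ∘ j ∘ j ∘ j, c ∘ c))

Derivation:
Descend into:  h((c ∘ a) ∘ j ∘ c, j ∘ j ∘ c ∘ (j ∘ a), c ∘ (a ∘ c)) ∘ d(d(j))
Inside:  h((c ∘ a) ∘ j ∘ c, j ∘ j ∘ c ∘ (j ∘ a), c ∘ (a ∘ c))  →  h(c ∘ c ∘ j, c ∘ j ∘ j ∘ j, c ∘ c)
Order the arguments:  d(d(j)) ∘ h(c ∘ c ∘ j, c ∘ j ∘ j ∘ j, c ∘ c)
Reassemble:  d(d(d(j)) ∘ h(c ∘ c ∘ j, c ∘ j ∘ j ∘ j, c ∘ c))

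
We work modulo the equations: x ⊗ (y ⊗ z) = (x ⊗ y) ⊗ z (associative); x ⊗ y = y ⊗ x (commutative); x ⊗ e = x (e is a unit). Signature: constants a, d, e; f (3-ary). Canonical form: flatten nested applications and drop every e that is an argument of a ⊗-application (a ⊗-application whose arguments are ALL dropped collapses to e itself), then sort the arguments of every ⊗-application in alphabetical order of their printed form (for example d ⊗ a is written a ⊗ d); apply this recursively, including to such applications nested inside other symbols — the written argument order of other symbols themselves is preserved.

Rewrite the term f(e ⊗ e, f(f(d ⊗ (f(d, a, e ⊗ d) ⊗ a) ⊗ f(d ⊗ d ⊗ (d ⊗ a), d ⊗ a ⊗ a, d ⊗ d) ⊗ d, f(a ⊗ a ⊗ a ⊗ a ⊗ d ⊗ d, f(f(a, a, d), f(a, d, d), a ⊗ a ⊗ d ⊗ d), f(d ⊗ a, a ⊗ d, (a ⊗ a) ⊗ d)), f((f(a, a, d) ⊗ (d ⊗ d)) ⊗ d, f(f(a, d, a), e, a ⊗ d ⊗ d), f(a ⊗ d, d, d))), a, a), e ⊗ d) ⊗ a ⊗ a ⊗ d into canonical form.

Simplify inside:  f(e ⊗ e, f(f(d ⊗ (f(d, a, e ⊗ d) ⊗ a) ⊗ f(d ⊗ d ⊗ (d ⊗ a), d ⊗ a ⊗ a, d ⊗ d) ⊗ d, f(a ⊗ a ⊗ a ⊗ a ⊗ d ⊗ d, f(f(a, a, d), f(a, d, d), a ⊗ a ⊗ d ⊗ d), f(d ⊗ a, a ⊗ d, (a ⊗ a) ⊗ d)), f((f(a, a, d) ⊗ (d ⊗ d)) ⊗ d, f(f(a, d, a), e, a ⊗ d ⊗ d), f(a ⊗ d, d, d))), a, a), e ⊗ d)  →  f(e, f(f(a ⊗ d ⊗ d ⊗ f(a ⊗ d ⊗ d ⊗ d, a ⊗ a ⊗ d, d ⊗ d) ⊗ f(d, a, d), f(a ⊗ a ⊗ a ⊗ a ⊗ d ⊗ d, f(f(a, a, d), f(a, d, d), a ⊗ a ⊗ d ⊗ d), f(a ⊗ d, a ⊗ d, a ⊗ a ⊗ d)), f(d ⊗ d ⊗ d ⊗ f(a, a, d), f(f(a, d, a), e, a ⊗ d ⊗ d), f(a ⊗ d, d, d))), a, a), d)
Sort:  a ⊗ a ⊗ d ⊗ f(e, f(f(a ⊗ d ⊗ d ⊗ f(a ⊗ d ⊗ d ⊗ d, a ⊗ a ⊗ d, d ⊗ d) ⊗ f(d, a, d), f(a ⊗ a ⊗ a ⊗ a ⊗ d ⊗ d, f(f(a, a, d), f(a, d, d), a ⊗ a ⊗ d ⊗ d), f(a ⊗ d, a ⊗ d, a ⊗ a ⊗ d)), f(d ⊗ d ⊗ d ⊗ f(a, a, d), f(f(a, d, a), e, a ⊗ d ⊗ d), f(a ⊗ d, d, d))), a, a), d)

Answer: a ⊗ a ⊗ d ⊗ f(e, f(f(a ⊗ d ⊗ d ⊗ f(a ⊗ d ⊗ d ⊗ d, a ⊗ a ⊗ d, d ⊗ d) ⊗ f(d, a, d), f(a ⊗ a ⊗ a ⊗ a ⊗ d ⊗ d, f(f(a, a, d), f(a, d, d), a ⊗ a ⊗ d ⊗ d), f(a ⊗ d, a ⊗ d, a ⊗ a ⊗ d)), f(d ⊗ d ⊗ d ⊗ f(a, a, d), f(f(a, d, a), e, a ⊗ d ⊗ d), f(a ⊗ d, d, d))), a, a), d)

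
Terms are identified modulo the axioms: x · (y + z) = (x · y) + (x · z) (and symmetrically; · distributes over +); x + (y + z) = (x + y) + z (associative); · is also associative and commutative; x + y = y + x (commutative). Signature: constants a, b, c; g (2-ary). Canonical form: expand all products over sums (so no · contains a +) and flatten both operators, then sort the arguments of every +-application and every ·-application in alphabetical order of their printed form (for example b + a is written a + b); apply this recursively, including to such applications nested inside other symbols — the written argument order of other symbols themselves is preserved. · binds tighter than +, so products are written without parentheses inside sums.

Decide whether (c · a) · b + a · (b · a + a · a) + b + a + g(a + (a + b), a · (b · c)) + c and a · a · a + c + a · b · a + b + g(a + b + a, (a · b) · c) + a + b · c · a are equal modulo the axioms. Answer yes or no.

Left:  (c · a) · b + a · (b · a + a · a) + b + a + g(a + (a + b), a · (b · c)) + c
  Distribute:  a · b · c + a · a · b + a · a · a + b + a + g(a + a + b, a · b · c) + c
  Sort:  a + a · a · a + a · a · b + a · b · c + b + c + g(a + a + b, a · b · c)
Right:  a · a · a + c + a · b · a + b + g(a + b + a, (a · b) · c) + a + b · c · a
  Merge nested applications:  a · a · a + c + a · a · b + b + g(a + a + b, a · b · c) + a + a · b · c
  Sort:  a + a · a · a + a · a · b + a · b · c + b + c + g(a + a + b, a · b · c)

Answer: yes — both canonical forms are a + a · a · a + a · a · b + a · b · c + b + c + g(a + a + b, a · b · c)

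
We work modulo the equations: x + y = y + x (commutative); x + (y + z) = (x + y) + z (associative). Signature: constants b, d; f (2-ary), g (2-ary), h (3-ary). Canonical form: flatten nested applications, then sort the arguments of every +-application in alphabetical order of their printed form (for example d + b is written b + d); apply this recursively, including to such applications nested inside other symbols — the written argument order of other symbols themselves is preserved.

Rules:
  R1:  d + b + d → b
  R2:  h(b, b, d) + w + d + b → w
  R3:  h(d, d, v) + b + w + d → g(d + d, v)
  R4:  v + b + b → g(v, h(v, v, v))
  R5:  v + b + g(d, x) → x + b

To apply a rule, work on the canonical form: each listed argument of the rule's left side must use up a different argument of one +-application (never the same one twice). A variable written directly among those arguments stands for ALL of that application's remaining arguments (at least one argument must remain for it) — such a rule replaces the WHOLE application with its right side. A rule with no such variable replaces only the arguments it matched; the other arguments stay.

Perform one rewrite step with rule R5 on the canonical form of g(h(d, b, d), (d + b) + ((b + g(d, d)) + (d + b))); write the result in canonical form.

Answer: g(h(d, b, d), b + d)

Derivation:
Canonical form:  g(h(d, b, d), b + b + b + d + d + g(d, d))
Apply R5:  consuming b, g(d, d);  v := b + b + d + d, x := d
The variable takes the whole remainder — replace the entire application.
Giving:  g(h(d, b, d), b + d)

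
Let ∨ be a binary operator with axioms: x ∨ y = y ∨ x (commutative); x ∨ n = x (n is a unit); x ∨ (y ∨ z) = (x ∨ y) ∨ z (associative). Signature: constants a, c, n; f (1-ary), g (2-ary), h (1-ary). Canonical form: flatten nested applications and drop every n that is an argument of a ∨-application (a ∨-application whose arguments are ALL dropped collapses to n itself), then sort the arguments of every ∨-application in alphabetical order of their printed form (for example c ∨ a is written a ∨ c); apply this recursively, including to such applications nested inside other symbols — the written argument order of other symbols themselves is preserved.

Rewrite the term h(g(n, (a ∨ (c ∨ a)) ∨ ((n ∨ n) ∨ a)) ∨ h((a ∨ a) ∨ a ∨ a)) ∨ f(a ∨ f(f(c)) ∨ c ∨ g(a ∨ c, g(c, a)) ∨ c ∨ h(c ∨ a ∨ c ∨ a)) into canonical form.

Inside:  h(g(n, (a ∨ (c ∨ a)) ∨ ((n ∨ n) ∨ a)) ∨ h((a ∨ a) ∨ a ∨ a))  →  h(g(n, a ∨ a ∨ a ∨ c) ∨ h(a ∨ a ∨ a ∨ a))
Inside:  f(a ∨ f(f(c)) ∨ c ∨ g(a ∨ c, g(c, a)) ∨ c ∨ h(c ∨ a ∨ c ∨ a))  →  f(a ∨ c ∨ c ∨ f(f(c)) ∨ g(a ∨ c, g(c, a)) ∨ h(a ∨ a ∨ c ∨ c))
Order the arguments:  f(a ∨ c ∨ c ∨ f(f(c)) ∨ g(a ∨ c, g(c, a)) ∨ h(a ∨ a ∨ c ∨ c)) ∨ h(g(n, a ∨ a ∨ a ∨ c) ∨ h(a ∨ a ∨ a ∨ a))

Answer: f(a ∨ c ∨ c ∨ f(f(c)) ∨ g(a ∨ c, g(c, a)) ∨ h(a ∨ a ∨ c ∨ c)) ∨ h(g(n, a ∨ a ∨ a ∨ c) ∨ h(a ∨ a ∨ a ∨ a))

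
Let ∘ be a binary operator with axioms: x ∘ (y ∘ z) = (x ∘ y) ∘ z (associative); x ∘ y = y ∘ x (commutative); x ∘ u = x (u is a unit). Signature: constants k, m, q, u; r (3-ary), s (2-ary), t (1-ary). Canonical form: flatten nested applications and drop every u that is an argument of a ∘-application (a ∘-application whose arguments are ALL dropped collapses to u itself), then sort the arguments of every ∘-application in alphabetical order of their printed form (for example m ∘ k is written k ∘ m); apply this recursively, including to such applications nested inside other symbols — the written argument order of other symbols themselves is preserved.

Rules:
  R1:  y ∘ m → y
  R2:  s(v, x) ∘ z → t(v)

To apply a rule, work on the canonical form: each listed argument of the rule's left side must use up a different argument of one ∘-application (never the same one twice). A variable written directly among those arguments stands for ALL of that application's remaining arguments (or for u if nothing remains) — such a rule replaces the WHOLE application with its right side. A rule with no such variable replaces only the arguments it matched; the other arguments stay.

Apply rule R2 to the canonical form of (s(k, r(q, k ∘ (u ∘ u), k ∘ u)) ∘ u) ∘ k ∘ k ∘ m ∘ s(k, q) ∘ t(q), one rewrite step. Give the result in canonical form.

Answer: t(k)

Derivation:
Canonical form:  k ∘ k ∘ m ∘ s(k, q) ∘ s(k, r(q, k, k)) ∘ t(q)
R2 matches:  uses s(k, q);  v := k, x := q, z := k ∘ k ∘ m ∘ s(k, r(q, k, k)) ∘ t(q)
The variable takes the whole remainder — replace the entire application.
Result:  t(k)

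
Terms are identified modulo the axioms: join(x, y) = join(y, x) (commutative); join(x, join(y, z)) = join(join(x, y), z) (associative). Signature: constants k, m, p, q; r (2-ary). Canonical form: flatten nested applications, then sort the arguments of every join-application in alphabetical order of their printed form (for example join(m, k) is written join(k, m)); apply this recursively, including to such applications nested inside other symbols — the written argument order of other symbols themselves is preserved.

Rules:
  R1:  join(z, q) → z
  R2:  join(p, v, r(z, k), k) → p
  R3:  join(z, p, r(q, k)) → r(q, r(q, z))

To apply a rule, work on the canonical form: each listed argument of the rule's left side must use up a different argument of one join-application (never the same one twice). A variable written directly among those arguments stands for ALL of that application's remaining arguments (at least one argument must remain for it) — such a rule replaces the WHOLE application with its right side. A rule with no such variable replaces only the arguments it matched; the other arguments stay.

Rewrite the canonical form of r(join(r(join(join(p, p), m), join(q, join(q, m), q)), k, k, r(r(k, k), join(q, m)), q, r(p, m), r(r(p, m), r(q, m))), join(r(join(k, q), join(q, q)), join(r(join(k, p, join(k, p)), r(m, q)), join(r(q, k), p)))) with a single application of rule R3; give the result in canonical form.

Canonical form:  r(join(k, k, q, r(join(m, p, p), join(m, q, q, q)), r(p, m), r(r(k, k), join(m, q)), r(r(p, m), r(q, m))), join(p, r(join(k, k, p, p), r(m, q)), r(join(k, q), join(q, q)), r(q, k)))
Apply R3:  consuming p, r(q, k);  z := join(r(join(k, k, p, p), r(m, q)), r(join(k, q), join(q, q)))
Every leftover argument binds to the variable; the entire application is replaced.
New term:  r(join(k, k, q, r(join(m, p, p), join(m, q, q, q)), r(p, m), r(r(k, k), join(m, q)), r(r(p, m), r(q, m))), r(q, r(q, join(r(join(k, k, p, p), r(m, q)), r(join(k, q), join(q, q))))))

Answer: r(join(k, k, q, r(join(m, p, p), join(m, q, q, q)), r(p, m), r(r(k, k), join(m, q)), r(r(p, m), r(q, m))), r(q, r(q, join(r(join(k, k, p, p), r(m, q)), r(join(k, q), join(q, q))))))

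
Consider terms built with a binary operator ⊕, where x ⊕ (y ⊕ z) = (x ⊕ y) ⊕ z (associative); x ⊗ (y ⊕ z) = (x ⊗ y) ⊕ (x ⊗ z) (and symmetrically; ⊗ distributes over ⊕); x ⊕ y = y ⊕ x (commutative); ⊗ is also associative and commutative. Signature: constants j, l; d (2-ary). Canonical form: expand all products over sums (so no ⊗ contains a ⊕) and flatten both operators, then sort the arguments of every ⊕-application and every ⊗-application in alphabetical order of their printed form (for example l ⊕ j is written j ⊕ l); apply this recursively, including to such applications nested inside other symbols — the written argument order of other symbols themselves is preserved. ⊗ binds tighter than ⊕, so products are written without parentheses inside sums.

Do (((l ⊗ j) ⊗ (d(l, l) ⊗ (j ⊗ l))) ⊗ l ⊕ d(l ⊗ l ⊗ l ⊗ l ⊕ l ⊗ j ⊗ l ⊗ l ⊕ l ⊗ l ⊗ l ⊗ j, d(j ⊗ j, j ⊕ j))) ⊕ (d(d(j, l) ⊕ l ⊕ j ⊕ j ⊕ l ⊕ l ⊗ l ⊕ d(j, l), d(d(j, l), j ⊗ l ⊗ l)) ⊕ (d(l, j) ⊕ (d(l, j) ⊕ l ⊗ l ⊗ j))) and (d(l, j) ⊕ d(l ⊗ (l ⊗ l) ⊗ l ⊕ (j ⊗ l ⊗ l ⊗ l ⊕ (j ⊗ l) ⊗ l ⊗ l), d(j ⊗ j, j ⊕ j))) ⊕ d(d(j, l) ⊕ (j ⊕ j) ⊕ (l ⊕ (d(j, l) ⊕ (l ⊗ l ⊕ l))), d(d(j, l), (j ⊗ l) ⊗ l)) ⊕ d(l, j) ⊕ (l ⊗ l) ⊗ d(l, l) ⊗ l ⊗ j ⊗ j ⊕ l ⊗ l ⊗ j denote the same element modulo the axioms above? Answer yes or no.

Answer: yes — both canonical forms are d(d(j, l) ⊕ d(j, l) ⊕ j ⊕ j ⊕ l ⊕ l ⊕ l ⊗ l, d(d(j, l), j ⊗ l ⊗ l)) ⊕ d(j ⊗ l ⊗ l ⊗ l ⊕ j ⊗ l ⊗ l ⊗ l ⊕ l ⊗ l ⊗ l ⊗ l, d(j ⊗ j, j ⊕ j)) ⊕ d(l, j) ⊕ d(l, j) ⊕ d(l, l) ⊗ j ⊗ j ⊗ l ⊗ l ⊗ l ⊕ j ⊗ l ⊗ l

Derivation:
Left:  (((l ⊗ j) ⊗ (d(l, l) ⊗ (j ⊗ l))) ⊗ l ⊕ d(l ⊗ l ⊗ l ⊗ l ⊕ l ⊗ j ⊗ l ⊗ l ⊕ l ⊗ l ⊗ l ⊗ j, d(j ⊗ j, j ⊕ j))) ⊕ (d(d(j, l) ⊕ l ⊕ j ⊕ j ⊕ l ⊕ l ⊗ l ⊕ d(j, l), d(d(j, l), j ⊗ l ⊗ l)) ⊕ (d(l, j) ⊕ (d(l, j) ⊕ l ⊗ l ⊗ j)))
  Merge nested applications:  d(l, l) ⊗ j ⊗ j ⊗ l ⊗ l ⊗ l ⊕ d(j ⊗ l ⊗ l ⊗ l ⊕ j ⊗ l ⊗ l ⊗ l ⊕ l ⊗ l ⊗ l ⊗ l, d(j ⊗ j, j ⊕ j)) ⊕ d(d(j, l) ⊕ d(j, l) ⊕ j ⊕ j ⊕ l ⊕ l ⊕ l ⊗ l, d(d(j, l), j ⊗ l ⊗ l)) ⊕ d(l, j) ⊕ d(l, j) ⊕ j ⊗ l ⊗ l
  Sort arguments:  d(d(j, l) ⊕ d(j, l) ⊕ j ⊕ j ⊕ l ⊕ l ⊕ l ⊗ l, d(d(j, l), j ⊗ l ⊗ l)) ⊕ d(j ⊗ l ⊗ l ⊗ l ⊕ j ⊗ l ⊗ l ⊗ l ⊕ l ⊗ l ⊗ l ⊗ l, d(j ⊗ j, j ⊕ j)) ⊕ d(l, j) ⊕ d(l, j) ⊕ d(l, l) ⊗ j ⊗ j ⊗ l ⊗ l ⊗ l ⊕ j ⊗ l ⊗ l
Right:  (d(l, j) ⊕ d(l ⊗ (l ⊗ l) ⊗ l ⊕ (j ⊗ l ⊗ l ⊗ l ⊕ (j ⊗ l) ⊗ l ⊗ l), d(j ⊗ j, j ⊕ j))) ⊕ d(d(j, l) ⊕ (j ⊕ j) ⊕ (l ⊕ (d(j, l) ⊕ (l ⊗ l ⊕ l))), d(d(j, l), (j ⊗ l) ⊗ l)) ⊕ d(l, j) ⊕ (l ⊗ l) ⊗ d(l, l) ⊗ l ⊗ j ⊗ j ⊕ l ⊗ l ⊗ j
  Merge nested applications:  d(l, j) ⊕ d(j ⊗ l ⊗ l ⊗ l ⊕ j ⊗ l ⊗ l ⊗ l ⊕ l ⊗ l ⊗ l ⊗ l, d(j ⊗ j, j ⊕ j)) ⊕ d(d(j, l) ⊕ d(j, l) ⊕ j ⊕ j ⊕ l ⊕ l ⊕ l ⊗ l, d(d(j, l), j ⊗ l ⊗ l)) ⊕ d(l, j) ⊕ d(l, l) ⊗ j ⊗ j ⊗ l ⊗ l ⊗ l ⊕ j ⊗ l ⊗ l
  Sort:  d(d(j, l) ⊕ d(j, l) ⊕ j ⊕ j ⊕ l ⊕ l ⊕ l ⊗ l, d(d(j, l), j ⊗ l ⊗ l)) ⊕ d(j ⊗ l ⊗ l ⊗ l ⊕ j ⊗ l ⊗ l ⊗ l ⊕ l ⊗ l ⊗ l ⊗ l, d(j ⊗ j, j ⊕ j)) ⊕ d(l, j) ⊕ d(l, j) ⊕ d(l, l) ⊗ j ⊗ j ⊗ l ⊗ l ⊗ l ⊕ j ⊗ l ⊗ l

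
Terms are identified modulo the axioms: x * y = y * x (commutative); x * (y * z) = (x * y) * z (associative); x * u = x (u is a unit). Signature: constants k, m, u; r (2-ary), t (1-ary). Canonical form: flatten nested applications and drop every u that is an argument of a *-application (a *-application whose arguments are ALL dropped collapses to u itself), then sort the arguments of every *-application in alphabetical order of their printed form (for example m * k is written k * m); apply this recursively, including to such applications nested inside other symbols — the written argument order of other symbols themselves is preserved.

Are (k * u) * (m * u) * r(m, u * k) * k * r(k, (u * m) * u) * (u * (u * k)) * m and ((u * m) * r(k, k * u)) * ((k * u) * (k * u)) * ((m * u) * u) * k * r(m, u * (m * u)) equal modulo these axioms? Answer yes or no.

Answer: no — k * k * k * m * m * r(k, m) * r(m, k) vs k * k * k * m * m * r(k, k) * r(m, m)

Derivation:
Left:  (k * u) * (m * u) * r(m, u * k) * k * r(k, (u * m) * u) * (u * (u * k)) * m
  Un-nest:  k * u * m * u * r(m, u * k) * k * r(k, (u * m) * u) * u * u * k * m
  Simplify inside:  r(m, u * k)  →  r(m, k)
  Canonicalize subterm:  r(k, (u * m) * u)  →  r(k, m)
  Units out:  drop u (×4)
  Sort arguments:  k * k * k * m * m * r(k, m) * r(m, k)
Right:  ((u * m) * r(k, k * u)) * ((k * u) * (k * u)) * ((m * u) * u) * k * r(m, u * (m * u))
  Flatten:  u * m * r(k, k * u) * k * u * k * u * m * u * u * k * r(m, u * (m * u))
  Canonicalize subterm:  r(k, k * u)  →  r(k, k)
  Inside:  r(m, u * (m * u))  →  r(m, m)
  Drop the unit:  drop u (×5)
  Sort arguments:  k * k * k * m * m * r(k, k) * r(m, m)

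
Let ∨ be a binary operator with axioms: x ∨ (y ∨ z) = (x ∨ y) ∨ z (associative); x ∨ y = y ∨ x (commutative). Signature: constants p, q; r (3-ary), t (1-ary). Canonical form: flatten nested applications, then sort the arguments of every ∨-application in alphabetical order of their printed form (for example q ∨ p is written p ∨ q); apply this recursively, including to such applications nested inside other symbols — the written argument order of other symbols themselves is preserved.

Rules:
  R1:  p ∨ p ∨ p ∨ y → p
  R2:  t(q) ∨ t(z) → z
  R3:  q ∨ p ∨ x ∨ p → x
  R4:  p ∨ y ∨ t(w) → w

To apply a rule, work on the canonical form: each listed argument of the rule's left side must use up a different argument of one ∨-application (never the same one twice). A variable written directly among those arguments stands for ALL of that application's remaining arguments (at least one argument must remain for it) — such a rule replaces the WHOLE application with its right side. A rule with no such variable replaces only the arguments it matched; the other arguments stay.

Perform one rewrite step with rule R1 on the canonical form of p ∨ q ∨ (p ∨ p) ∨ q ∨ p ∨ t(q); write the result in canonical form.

Answer: p

Derivation:
Canonical form:  p ∨ p ∨ p ∨ p ∨ q ∨ q ∨ t(q)
Apply R1:  consuming p, p, p;  y := p ∨ q ∨ q ∨ t(q)
The extension variable absorbs all remaining arguments, so the whole application is rewritten.
Giving:  p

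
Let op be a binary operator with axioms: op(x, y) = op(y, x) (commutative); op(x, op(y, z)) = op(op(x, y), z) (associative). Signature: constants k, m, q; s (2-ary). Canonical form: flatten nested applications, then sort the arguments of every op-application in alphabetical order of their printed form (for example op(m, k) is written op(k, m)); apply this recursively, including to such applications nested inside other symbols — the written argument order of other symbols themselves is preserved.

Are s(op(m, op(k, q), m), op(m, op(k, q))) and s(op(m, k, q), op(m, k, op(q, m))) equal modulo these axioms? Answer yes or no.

Answer: no — s(op(k, m, m, q), op(k, m, q)) vs s(op(k, m, q), op(k, m, m, q))

Derivation:
Left:  s(op(m, op(k, q), m), op(m, op(k, q)))
  Focus inside:  op(m, op(k, q), m)
  Merge nested applications:  op(m, k, q, m)
  Sort:  op(k, m, m, q)
  Rebuild:  s(op(k, m, m, q), op(k, m, q))
Right:  s(op(m, k, q), op(m, k, op(q, m)))
  Descend into:  op(m, k, op(q, m))
  Un-nest:  op(m, k, q, m)
  Sort:  op(k, m, m, q)
  Reassemble:  s(op(k, m, q), op(k, m, m, q))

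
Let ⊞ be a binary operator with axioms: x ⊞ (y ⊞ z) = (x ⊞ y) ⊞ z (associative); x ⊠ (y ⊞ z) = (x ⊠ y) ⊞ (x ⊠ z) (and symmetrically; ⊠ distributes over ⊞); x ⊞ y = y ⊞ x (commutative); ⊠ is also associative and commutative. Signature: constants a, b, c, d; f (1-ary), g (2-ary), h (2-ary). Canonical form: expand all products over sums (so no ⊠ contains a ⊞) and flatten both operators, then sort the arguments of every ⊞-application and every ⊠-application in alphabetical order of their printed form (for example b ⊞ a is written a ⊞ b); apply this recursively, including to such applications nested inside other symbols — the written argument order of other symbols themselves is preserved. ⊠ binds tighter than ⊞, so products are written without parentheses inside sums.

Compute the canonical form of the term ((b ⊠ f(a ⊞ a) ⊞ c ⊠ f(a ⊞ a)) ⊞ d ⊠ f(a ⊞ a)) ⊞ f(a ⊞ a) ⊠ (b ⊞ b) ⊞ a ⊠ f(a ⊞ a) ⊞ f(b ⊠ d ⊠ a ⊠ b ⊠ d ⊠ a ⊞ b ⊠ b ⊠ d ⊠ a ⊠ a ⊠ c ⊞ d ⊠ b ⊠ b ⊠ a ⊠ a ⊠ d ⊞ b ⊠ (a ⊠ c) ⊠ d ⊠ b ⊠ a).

Expand products over sums:  b ⊠ f(a ⊞ a) ⊞ c ⊠ f(a ⊞ a) ⊞ d ⊠ f(a ⊞ a) ⊞ b ⊠ f(a ⊞ a) ⊞ b ⊠ f(a ⊞ a) ⊞ a ⊠ f(a ⊞ a) ⊞ f(a ⊠ a ⊠ b ⊠ b ⊠ c ⊠ d ⊞ a ⊠ a ⊠ b ⊠ b ⊠ c ⊠ d ⊞ a ⊠ a ⊠ b ⊠ b ⊠ d ⊠ d ⊞ a ⊠ a ⊠ b ⊠ b ⊠ d ⊠ d)
Sort arguments:  a ⊠ f(a ⊞ a) ⊞ b ⊠ f(a ⊞ a) ⊞ b ⊠ f(a ⊞ a) ⊞ b ⊠ f(a ⊞ a) ⊞ c ⊠ f(a ⊞ a) ⊞ d ⊠ f(a ⊞ a) ⊞ f(a ⊠ a ⊠ b ⊠ b ⊠ c ⊠ d ⊞ a ⊠ a ⊠ b ⊠ b ⊠ c ⊠ d ⊞ a ⊠ a ⊠ b ⊠ b ⊠ d ⊠ d ⊞ a ⊠ a ⊠ b ⊠ b ⊠ d ⊠ d)

Answer: a ⊠ f(a ⊞ a) ⊞ b ⊠ f(a ⊞ a) ⊞ b ⊠ f(a ⊞ a) ⊞ b ⊠ f(a ⊞ a) ⊞ c ⊠ f(a ⊞ a) ⊞ d ⊠ f(a ⊞ a) ⊞ f(a ⊠ a ⊠ b ⊠ b ⊠ c ⊠ d ⊞ a ⊠ a ⊠ b ⊠ b ⊠ c ⊠ d ⊞ a ⊠ a ⊠ b ⊠ b ⊠ d ⊠ d ⊞ a ⊠ a ⊠ b ⊠ b ⊠ d ⊠ d)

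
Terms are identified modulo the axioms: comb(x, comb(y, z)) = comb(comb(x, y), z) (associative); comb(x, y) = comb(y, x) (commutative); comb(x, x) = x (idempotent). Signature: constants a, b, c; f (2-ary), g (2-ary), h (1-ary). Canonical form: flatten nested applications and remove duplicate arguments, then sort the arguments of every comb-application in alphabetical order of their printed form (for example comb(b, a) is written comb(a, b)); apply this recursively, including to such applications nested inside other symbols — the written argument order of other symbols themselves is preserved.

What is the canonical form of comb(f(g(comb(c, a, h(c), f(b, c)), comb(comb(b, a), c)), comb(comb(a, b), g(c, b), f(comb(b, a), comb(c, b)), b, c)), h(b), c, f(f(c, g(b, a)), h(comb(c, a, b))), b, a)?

Simplify inside:  f(g(comb(c, a, h(c), f(b, c)), comb(comb(b, a), c)), comb(comb(a, b), g(c, b), f(comb(b, a), comb(c, b)), b, c))  →  f(g(comb(a, c, f(b, c), h(c)), comb(a, b, c)), comb(a, b, c, f(comb(a, b), comb(b, c)), g(c, b)))
Canonicalize subterm:  f(f(c, g(b, a)), h(comb(c, a, b)))  →  f(f(c, g(b, a)), h(comb(a, b, c)))
Order the arguments:  comb(a, b, c, f(f(c, g(b, a)), h(comb(a, b, c))), f(g(comb(a, c, f(b, c), h(c)), comb(a, b, c)), comb(a, b, c, f(comb(a, b), comb(b, c)), g(c, b))), h(b))

Answer: comb(a, b, c, f(f(c, g(b, a)), h(comb(a, b, c))), f(g(comb(a, c, f(b, c), h(c)), comb(a, b, c)), comb(a, b, c, f(comb(a, b), comb(b, c)), g(c, b))), h(b))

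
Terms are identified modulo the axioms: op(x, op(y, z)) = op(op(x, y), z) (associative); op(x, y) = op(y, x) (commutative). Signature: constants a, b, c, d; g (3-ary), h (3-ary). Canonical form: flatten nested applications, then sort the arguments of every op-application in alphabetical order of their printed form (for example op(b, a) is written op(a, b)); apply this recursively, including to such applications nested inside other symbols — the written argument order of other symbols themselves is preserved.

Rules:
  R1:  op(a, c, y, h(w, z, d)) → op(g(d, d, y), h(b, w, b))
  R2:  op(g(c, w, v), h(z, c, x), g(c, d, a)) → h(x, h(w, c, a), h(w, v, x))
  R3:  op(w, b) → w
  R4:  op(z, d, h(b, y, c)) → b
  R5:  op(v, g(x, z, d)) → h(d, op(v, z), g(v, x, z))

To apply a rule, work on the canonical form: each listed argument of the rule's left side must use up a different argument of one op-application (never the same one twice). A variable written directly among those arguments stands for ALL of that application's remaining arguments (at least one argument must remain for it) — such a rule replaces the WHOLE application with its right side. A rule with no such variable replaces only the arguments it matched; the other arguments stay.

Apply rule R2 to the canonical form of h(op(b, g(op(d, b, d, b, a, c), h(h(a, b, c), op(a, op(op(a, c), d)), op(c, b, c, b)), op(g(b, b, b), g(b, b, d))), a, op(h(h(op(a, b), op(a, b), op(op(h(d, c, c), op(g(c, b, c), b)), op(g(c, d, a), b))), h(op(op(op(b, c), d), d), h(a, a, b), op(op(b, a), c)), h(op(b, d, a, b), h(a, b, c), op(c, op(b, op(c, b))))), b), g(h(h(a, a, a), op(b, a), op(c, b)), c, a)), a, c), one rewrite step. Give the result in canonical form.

Answer: h(op(a, b, b, g(h(h(a, a, a), op(a, b), op(b, c)), c, a), g(op(a, b, b, c, d, d), h(h(a, b, c), op(a, a, c, d), op(b, b, c, c)), op(g(b, b, b), g(b, b, d))), h(h(op(a, b), op(a, b), op(b, b, h(c, h(b, c, a), h(b, c, c)))), h(op(b, c, d, d), h(a, a, b), op(a, b, c)), h(op(a, b, b, d), h(a, b, c), op(b, b, c, c)))), a, c)

Derivation:
Canonical form:  h(op(a, b, b, g(h(h(a, a, a), op(a, b), op(b, c)), c, a), g(op(a, b, b, c, d, d), h(h(a, b, c), op(a, a, c, d), op(b, b, c, c)), op(g(b, b, b), g(b, b, d))), h(h(op(a, b), op(a, b), op(b, b, g(c, b, c), g(c, d, a), h(d, c, c))), h(op(b, c, d, d), h(a, a, b), op(a, b, c)), h(op(a, b, b, d), h(a, b, c), op(b, b, c, c)))), a, c)
Apply R2:  consuming g(c, b, c), g(c, d, a), h(d, c, c);  v := c, w := b, x := c, z := d
Result:  h(op(a, b, b, g(h(h(a, a, a), op(a, b), op(b, c)), c, a), g(op(a, b, b, c, d, d), h(h(a, b, c), op(a, a, c, d), op(b, b, c, c)), op(g(b, b, b), g(b, b, d))), h(h(op(a, b), op(a, b), op(b, b, h(c, h(b, c, a), h(b, c, c)))), h(op(b, c, d, d), h(a, a, b), op(a, b, c)), h(op(a, b, b, d), h(a, b, c), op(b, b, c, c)))), a, c)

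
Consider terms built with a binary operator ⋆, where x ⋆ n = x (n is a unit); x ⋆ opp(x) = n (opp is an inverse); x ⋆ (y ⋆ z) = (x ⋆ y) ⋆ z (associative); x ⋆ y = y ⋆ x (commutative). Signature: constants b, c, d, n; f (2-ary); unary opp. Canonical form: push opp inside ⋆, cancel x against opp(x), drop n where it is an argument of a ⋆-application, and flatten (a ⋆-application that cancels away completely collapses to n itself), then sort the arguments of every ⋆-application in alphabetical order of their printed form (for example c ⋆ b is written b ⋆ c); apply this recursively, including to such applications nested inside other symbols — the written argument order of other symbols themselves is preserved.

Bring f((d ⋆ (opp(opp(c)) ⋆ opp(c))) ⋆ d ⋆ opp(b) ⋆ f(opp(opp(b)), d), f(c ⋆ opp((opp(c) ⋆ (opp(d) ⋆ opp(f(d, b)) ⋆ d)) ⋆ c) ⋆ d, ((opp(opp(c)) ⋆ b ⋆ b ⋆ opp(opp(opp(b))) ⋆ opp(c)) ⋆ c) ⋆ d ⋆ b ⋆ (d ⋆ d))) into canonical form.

Work inside:  ((opp(opp(c)) ⋆ b ⋆ b ⋆ opp(opp(opp(b))) ⋆ opp(c)) ⋆ c) ⋆ d ⋆ b ⋆ (d ⋆ d)
Push opp inside:  distribute opp over ⋆ and collapse double opp
Collect terms:  c ⋆ b ⋆ b ⋆ d ⋆ d ⋆ d
Order the arguments:  b ⋆ b ⋆ c ⋆ d ⋆ d ⋆ d
Put back:  f(d ⋆ d ⋆ f(b, d) ⋆ opp(b), f(c ⋆ d ⋆ f(d, b), b ⋆ b ⋆ c ⋆ d ⋆ d ⋆ d))

Answer: f(d ⋆ d ⋆ f(b, d) ⋆ opp(b), f(c ⋆ d ⋆ f(d, b), b ⋆ b ⋆ c ⋆ d ⋆ d ⋆ d))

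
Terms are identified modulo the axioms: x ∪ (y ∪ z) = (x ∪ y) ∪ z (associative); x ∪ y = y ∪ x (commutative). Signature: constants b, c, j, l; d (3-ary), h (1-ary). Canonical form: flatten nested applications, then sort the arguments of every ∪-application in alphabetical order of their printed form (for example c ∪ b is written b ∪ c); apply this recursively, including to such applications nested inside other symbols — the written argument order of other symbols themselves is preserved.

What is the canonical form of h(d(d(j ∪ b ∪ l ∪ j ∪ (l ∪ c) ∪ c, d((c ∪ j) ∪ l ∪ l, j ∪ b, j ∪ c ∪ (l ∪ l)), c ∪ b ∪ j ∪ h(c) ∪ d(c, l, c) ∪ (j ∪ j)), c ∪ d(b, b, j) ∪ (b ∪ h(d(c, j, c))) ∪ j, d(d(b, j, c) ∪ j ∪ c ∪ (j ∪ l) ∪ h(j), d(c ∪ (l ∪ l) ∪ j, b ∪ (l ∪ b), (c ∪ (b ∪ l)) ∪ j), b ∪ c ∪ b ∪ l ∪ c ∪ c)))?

Answer: h(d(d(b ∪ c ∪ c ∪ j ∪ j ∪ l ∪ l, d(c ∪ j ∪ l ∪ l, b ∪ j, c ∪ j ∪ l ∪ l), b ∪ c ∪ d(c, l, c) ∪ h(c) ∪ j ∪ j ∪ j), b ∪ c ∪ d(b, b, j) ∪ h(d(c, j, c)) ∪ j, d(c ∪ d(b, j, c) ∪ h(j) ∪ j ∪ j ∪ l, d(c ∪ j ∪ l ∪ l, b ∪ b ∪ l, b ∪ c ∪ j ∪ l), b ∪ b ∪ c ∪ c ∪ c ∪ l)))

Derivation:
Descend into:  c ∪ d(b, b, j) ∪ (b ∪ h(d(c, j, c))) ∪ j
Flatten:  c ∪ d(b, b, j) ∪ b ∪ h(d(c, j, c)) ∪ j
Order the arguments:  b ∪ c ∪ d(b, b, j) ∪ h(d(c, j, c)) ∪ j
Rebuild:  h(d(d(b ∪ c ∪ c ∪ j ∪ j ∪ l ∪ l, d(c ∪ j ∪ l ∪ l, b ∪ j, c ∪ j ∪ l ∪ l), b ∪ c ∪ d(c, l, c) ∪ h(c) ∪ j ∪ j ∪ j), b ∪ c ∪ d(b, b, j) ∪ h(d(c, j, c)) ∪ j, d(c ∪ d(b, j, c) ∪ h(j) ∪ j ∪ j ∪ l, d(c ∪ j ∪ l ∪ l, b ∪ b ∪ l, b ∪ c ∪ j ∪ l), b ∪ b ∪ c ∪ c ∪ c ∪ l)))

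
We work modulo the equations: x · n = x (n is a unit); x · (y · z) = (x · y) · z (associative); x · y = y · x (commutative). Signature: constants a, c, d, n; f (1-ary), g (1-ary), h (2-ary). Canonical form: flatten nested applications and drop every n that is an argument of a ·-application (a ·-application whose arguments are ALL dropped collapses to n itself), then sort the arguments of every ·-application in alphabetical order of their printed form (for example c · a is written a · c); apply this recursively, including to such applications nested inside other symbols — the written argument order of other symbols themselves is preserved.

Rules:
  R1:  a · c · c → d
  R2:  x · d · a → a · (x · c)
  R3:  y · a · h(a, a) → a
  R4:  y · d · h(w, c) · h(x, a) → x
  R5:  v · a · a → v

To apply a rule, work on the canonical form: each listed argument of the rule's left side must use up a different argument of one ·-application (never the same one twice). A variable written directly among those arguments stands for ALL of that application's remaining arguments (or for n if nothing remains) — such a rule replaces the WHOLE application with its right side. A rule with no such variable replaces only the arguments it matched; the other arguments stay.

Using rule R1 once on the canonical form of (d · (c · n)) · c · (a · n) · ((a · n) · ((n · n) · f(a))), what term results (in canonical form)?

Canonical form:  a · a · c · c · d · f(a)
R1 matches:  uses a, c, c
Giving:  a · d · d · f(a)

Answer: a · d · d · f(a)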